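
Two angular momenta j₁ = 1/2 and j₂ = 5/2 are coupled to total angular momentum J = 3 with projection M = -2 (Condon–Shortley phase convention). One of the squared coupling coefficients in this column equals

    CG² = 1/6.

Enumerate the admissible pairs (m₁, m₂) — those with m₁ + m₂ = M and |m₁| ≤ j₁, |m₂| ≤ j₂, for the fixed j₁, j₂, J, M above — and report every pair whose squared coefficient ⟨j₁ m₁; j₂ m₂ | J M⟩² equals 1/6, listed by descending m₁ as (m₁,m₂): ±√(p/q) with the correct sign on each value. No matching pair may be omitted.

Admissible pairs with m₁+m₂ = M = -2: (-1/2,-3/2), (1/2,-5/2)
  (m₁,m₂)=(1/2,-5/2): CG² = 1/6, CG = +√(1/6)   ← matches the target
  (m₁,m₂)=(-1/2,-3/2): CG² = 5/6, CG = +√(5/6)
Pairs with CG² = 1/6: (1/2,-5/2): +√(1/6)

(1/2,-5/2): +√(1/6)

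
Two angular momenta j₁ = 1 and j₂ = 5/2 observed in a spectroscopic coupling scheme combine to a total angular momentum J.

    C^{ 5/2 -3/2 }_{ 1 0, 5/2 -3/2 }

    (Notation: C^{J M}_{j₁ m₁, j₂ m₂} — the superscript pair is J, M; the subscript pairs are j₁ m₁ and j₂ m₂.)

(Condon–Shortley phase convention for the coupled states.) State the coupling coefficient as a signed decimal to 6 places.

√[6·1!1!4!/7! · 1!1!1!4!1!4!] = √(576/35)
  +(−1)^0/∏(0,1,1,1,0,3)! = 1/6  (running 1/6)
  +(−1)^1/∏(1,0,0,0,1,4)! = -1/24  (running 1/8)
⟨..|..⟩ = √(576/35)·(1/8) = +0.507093

+0.507093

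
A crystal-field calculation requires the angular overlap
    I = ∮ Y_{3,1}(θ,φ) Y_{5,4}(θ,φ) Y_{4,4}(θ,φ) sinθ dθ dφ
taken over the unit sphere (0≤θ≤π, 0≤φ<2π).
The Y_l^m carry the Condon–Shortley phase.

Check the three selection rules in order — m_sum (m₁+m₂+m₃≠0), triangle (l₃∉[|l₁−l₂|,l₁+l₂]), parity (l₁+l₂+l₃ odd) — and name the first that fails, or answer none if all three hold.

azimuthal sum: 1 + 4 + 4 = 9  ✗
2 ≤ 4 ≤ 8 (triangle on l)
L = 3 + 5 + 4 = 12 (even)

m_sum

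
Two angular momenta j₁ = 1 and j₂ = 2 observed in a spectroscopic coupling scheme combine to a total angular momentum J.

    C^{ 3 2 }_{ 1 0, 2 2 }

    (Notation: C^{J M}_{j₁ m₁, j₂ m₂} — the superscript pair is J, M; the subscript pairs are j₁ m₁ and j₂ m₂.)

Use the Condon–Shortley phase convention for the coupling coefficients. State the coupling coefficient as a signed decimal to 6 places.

+√(1/3) ≈ +0.577350

√[7·0!2!4!/7! · 1!1!4!0!5!1!] = √(192)
  +(−1)^0/∏(0,0,1,4,1,0)! = 1/24  (running 1/24)
⟨..|..⟩ = √(192)·(1/24) = +0.577350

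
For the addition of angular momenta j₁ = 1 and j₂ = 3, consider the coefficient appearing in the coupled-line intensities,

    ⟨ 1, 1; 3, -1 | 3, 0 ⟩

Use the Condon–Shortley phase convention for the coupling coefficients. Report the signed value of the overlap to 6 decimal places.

j₁+j₂−J=1  J+j₁−j₂=1  J−j₁+j₂=5  j₁+j₂+J+1=8
(j₁±m₁, j₂±m₂, J±M) = (2,0,2,4,3,3)
P² = 72
sum k=0..0:
  [0] +1/12 = 1/12
S = 1/12
C² = P²·S² = 1/2 ; C = +0.707107

+√(1/2) ≈ +0.707107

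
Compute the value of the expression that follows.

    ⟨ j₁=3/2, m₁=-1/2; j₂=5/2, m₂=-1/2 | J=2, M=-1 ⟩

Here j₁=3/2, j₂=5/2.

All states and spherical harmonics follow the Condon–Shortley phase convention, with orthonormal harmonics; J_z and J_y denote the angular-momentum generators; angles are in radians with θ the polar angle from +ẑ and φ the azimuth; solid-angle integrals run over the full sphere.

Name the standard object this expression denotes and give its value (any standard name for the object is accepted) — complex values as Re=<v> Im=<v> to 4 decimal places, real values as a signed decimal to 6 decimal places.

This is a Clebsch–Gordan (vector-coupling) coefficient.
triangle: 2!*1!*3!/7! = 12/5040
(j±m)!: 1!*2!*2!*3!*1!*3! = 144
prefactor² = (2J+1)*Δ*N² = 12/7
  k=1: −1/(1!*1!*1!*1!*0!*2!) = -1/2
  k=2: +1/(2!*0!*0!*0!*1!*3!) = 1/12
Σ = -5/12  ⇒  CG² = 12/7*(-5/12)² = 25/84
CG = −√(25/84) = -0.545545

Clebsch–Gordan coefficient, −√(25/84) ≈ -0.545545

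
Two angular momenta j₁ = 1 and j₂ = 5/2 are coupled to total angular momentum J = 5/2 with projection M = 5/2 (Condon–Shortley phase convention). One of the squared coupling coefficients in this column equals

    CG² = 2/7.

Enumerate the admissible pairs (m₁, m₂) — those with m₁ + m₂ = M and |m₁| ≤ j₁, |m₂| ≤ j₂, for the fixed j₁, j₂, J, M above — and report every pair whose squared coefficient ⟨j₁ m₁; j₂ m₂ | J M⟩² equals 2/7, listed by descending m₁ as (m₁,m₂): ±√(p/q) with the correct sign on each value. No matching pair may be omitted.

Admissible pairs with m₁+m₂ = M = 5/2: (0,5/2), (1,3/2)
  (m₁,m₂)=(1,3/2): CG² = 2/7, CG = +√(2/7)   ← matches the target
  (m₁,m₂)=(0,5/2): CG² = 5/7, CG = −√(5/7)
Pairs with CG² = 2/7: (1,3/2): +√(2/7)

(1,3/2): +√(2/7)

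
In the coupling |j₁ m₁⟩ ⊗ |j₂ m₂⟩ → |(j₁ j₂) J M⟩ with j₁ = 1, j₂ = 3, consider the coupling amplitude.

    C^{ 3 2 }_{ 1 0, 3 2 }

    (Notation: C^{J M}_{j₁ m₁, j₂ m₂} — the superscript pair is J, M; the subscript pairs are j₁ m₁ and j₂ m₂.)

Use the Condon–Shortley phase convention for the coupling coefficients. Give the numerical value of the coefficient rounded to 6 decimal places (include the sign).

−√(1/3) = -0.577350

triangle: 1!·1!·5!/8! = 120/40320
(j±m)!: 1!·1!·5!·1!·5!·1! = 14400
prefactor² = (2J+1)·Δ·N² = 300
  k=0: +1/(0!·1!·1!·5!·0!·0!) = 1/120
  k=1: −1/(1!·0!·0!·4!·1!·1!) = -1/24
Σ = -1/30  ⇒  CG² = 300·(-1/30)² = 1/3
CG = −√(1/3) = -0.577350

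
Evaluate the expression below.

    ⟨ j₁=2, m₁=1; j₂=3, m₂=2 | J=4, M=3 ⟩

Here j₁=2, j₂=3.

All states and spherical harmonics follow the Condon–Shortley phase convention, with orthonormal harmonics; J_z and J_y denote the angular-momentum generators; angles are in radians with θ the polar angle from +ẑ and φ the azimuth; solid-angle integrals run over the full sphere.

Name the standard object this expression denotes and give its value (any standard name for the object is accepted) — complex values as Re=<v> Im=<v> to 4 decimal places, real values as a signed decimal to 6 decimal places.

This is a Clebsch–Gordan (vector-coupling) coefficient.
triangle: 1!·3!·5!/10! = 720/3628800
(j±m)!: 3!·1!·5!·1!·7!·1! = 3628800
prefactor² = (2J+1)·Δ·N² = 6480
  k=0: +1/(0!·1!·1!·5!·2!·0!) = 1/240
  k=1: −1/(1!·0!·0!·4!·3!·1!) = -1/144
Σ = -1/360  ⇒  CG² = 6480·(-1/360)² = 1/20
CG = −√(1/20) = -0.223607

Clebsch–Gordan coefficient, −√(1/20) ≈ -0.223607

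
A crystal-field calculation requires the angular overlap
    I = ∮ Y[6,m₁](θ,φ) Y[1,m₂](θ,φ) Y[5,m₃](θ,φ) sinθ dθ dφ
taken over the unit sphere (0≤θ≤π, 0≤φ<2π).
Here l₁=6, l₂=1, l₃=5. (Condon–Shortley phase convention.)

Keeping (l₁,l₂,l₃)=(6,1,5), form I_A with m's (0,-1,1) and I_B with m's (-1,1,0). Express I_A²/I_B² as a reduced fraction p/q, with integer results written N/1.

Same 6,1,5: normalisation and zero-m 3j drop out of the ratio.
A: Δ: 2! 10! 0! / 13! → 1/858; sum: t=0:+1/34560 = 1/34560; 3j²(6 1 5; 0 -1 1) = Δ·Π!·Σ² = 5/286  (sign +1)
B: Δ: 2! 10! 0! / 13! → 1/858; sum: t=2:+1/28800 = 1/28800; 3j²(6 1 5; -1 1 0) = Δ·Π!·Σ² = 7/286  (sign -1)
I_A²/I_B² = (5/286)/(7/286) = 5/7

5/7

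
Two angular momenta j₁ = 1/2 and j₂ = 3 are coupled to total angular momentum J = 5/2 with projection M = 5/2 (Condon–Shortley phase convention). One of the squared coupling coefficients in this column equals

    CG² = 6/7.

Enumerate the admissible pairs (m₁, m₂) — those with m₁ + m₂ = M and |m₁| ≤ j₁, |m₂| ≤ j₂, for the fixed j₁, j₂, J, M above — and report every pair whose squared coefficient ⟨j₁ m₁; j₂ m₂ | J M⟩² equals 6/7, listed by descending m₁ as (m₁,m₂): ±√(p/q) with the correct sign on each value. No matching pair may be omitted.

Admissible pairs with m₁+m₂ = M = 5/2: (-1/2,3), (1/2,2)
  (m₁,m₂)=(1/2,2): CG² = 1/7, CG = +√(1/7)
  (m₁,m₂)=(-1/2,3): CG² = 6/7, CG = −√(6/7)   ← matches the target
Pairs with CG² = 6/7: (-1/2,3): −√(6/7)

(-1/2,3): −√(6/7)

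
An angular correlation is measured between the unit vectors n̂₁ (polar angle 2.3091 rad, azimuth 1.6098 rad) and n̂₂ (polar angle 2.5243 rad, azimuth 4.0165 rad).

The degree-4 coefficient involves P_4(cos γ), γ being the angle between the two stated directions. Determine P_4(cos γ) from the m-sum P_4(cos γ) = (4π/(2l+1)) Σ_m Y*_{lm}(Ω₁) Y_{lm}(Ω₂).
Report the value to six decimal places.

Addition theorem: P_4(cos γ) = (4π/9) Σ_m Y*_{lm}(Ω₁) Y_{lm}(Ω₂), m = −4…4:
  [-4]  conj(Y_{4,-4})(Ω₁) = +0.130813+0.020576i ; Y_{4,-4}(Ω₂) = -0.046526+0.017408i ; Δ = -0.006444+0.001320i
  [-3]  conj(Y_{4,-3})(Ω₁) = -0.039790+0.338500i ; Y_{4,-3}(Ω₂) = -0.172085-0.097816i ; Δ = +0.039958-0.054359i
  [-2]  conj(Y_{4,-2})(Ω₁) = -0.396037-0.030957i ; Y_{4,-2}(Ω₂) = -0.072938-0.403072i ; Δ = +0.016408+0.161889i
  [-1]  conj(Y_{4,-1})(Ω₁) = +0.001569-0.040198i ; Y_{4,-1}(Ω₂) = +0.236870-0.283580i ; Δ = -0.011028-0.009967i
  [+0]  conj(Y_{4,0})(Ω₁) = -0.360488-0.000000i ; Y_{4,0}(Ω₂) = -0.155806+0.000000i ; Δ = +0.056166+0.000000i
  [+1]  conj(Y_{4,1})(Ω₁) = -0.001569-0.040198i ; Y_{4,1}(Ω₂) = -0.236870-0.283580i ; Δ = -0.011028+0.009967i
  [+2]  conj(Y_{4,2})(Ω₁) = -0.396037+0.030957i ; Y_{4,2}(Ω₂) = -0.072938+0.403072i ; Δ = +0.016408-0.161889i
  [+3]  conj(Y_{4,3})(Ω₁) = +0.039790+0.338500i ; Y_{4,3}(Ω₂) = +0.172085-0.097816i ; Δ = +0.039958+0.054359i
  [+4]  conj(Y_{4,4})(Ω₁) = +0.130813-0.020576i ; Y_{4,4}(Ω₂) = -0.046526-0.017408i ; Δ = -0.006444-0.001320i
Σ over m = +0.133954-0.000000i; ×(4π/9) → +0.187036-0.000000i. Real part: 0.187036

0.187036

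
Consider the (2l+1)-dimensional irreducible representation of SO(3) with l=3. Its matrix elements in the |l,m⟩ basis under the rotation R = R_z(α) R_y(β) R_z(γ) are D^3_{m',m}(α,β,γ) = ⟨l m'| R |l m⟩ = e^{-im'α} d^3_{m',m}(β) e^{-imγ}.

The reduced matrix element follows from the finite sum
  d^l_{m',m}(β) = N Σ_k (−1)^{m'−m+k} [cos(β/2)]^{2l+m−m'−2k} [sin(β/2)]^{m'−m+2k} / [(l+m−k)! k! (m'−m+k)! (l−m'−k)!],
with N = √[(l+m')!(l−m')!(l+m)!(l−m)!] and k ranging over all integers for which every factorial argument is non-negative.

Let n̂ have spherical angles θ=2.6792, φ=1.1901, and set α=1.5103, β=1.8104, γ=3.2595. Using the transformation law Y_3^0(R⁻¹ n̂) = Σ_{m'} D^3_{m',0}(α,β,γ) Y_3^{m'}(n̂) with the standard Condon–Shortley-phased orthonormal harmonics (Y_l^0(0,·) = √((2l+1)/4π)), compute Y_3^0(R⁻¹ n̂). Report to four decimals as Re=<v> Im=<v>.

Re=-0.2455 Im=0.0000

Need the full column D^3_{m',0} for m'=−3..3 at α=1.5103, β=1.8104, γ=3.2595.
cos(β/2)=0.617528, sin(β/2)=0.786549
d^3_{-3,0}: single k=3 term ⇒ +0.512463;  D = -0.092497-0.504046i
d^3_{-2,0}: k∈[2..3] ⇒ +0.492764 -0.799423 = -0.306659;  D = +0.304417-0.037013i
d^3_{-1,0}: k∈[1..3] ⇒ +0.244681 -1.190856 +0.643985 = -0.302190;  D = -0.018270-0.301637i
d^3_{0,0}: k∈[0..3] ⇒ +0.055455 -0.809694 +1.313586 -0.236785 = +0.322562;  D = +0.322562+0.000000i
d^3_{1,0}: k∈[0..2] ⇒ -0.244681 +1.190856 -0.643985 = +0.302190;  D = +0.018270-0.301637i
d^3_{2,0}: k∈[0..1] ⇒ +0.492764 -0.799423 = -0.306659;  D = +0.304417+0.037013i
d^3_{3,0}: single k=0 term ⇒ -0.512463;  D = +0.092497-0.504046i
Y_3^{m'}(θ=2.6792,φ=1.1901) and Σ D·Y over m':
  (-0.0925-0.5040i)·(-0.0337+0.0154i)  (+0.3044-0.0370i)·(+0.1318+0.1256i)  (-0.0183-0.3016i)·(+0.1610-0.4022i)  (+0.3226+0.0000i)·(-0.3357+0.0000i)  (+0.0183-0.3016i)·(-0.1610-0.4022i)  (+0.3044+0.0370i)·(+0.1318-0.1256i)  (+0.0925-0.5040i)·(+0.0337+0.0154i)
Y_3^0(R⁻¹ n̂) = -0.245531+0.000000i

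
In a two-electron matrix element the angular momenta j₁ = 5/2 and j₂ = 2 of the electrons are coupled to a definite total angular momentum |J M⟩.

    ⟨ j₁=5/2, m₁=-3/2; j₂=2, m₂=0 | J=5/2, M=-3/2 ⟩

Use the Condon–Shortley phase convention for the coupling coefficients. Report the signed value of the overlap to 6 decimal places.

√[6·2!3!2!/8! · 1!4!2!2!1!4!] = √(288/35)
  +(−1)^1/∏(1,1,3,1,0,1)! = -1/6  (running -1/6)
  +(−1)^2/∏(2,0,2,0,1,2)! = 1/8  (running -1/24)
⟨..|..⟩ = √(288/35)·(-1/24) = -0.119523

−√(1/70) ≈ -0.119523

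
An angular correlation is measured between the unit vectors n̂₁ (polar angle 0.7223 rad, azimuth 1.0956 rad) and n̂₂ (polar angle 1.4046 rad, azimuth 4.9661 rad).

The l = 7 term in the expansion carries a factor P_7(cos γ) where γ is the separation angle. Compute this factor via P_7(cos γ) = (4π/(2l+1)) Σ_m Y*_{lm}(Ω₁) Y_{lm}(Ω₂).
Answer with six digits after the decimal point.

Term-by-term m-sum for l=7 (normalisation 4π/15 = 0.837758):
  m=-7: (0.005071, 0.027131) × (-0.444240, 0.092451) = (-0.004761, -0.011584)  (running Σ = (-0.004761, -0.011584))
  m=-6: (0.112297, 0.033562) × (-0.013816, 0.284461) = (-0.011098, 0.031480)  (running Σ = (-0.015860, 0.019896))
  m=-5: (0.202891, -0.211084) × (-0.210543, -0.065646) = (-0.056574, 0.031123)  (running Σ = (-0.072434, 0.051020))
  m=-4: (-0.147171, -0.429679) × (-0.160272, 0.257951) = (0.134424, 0.030903)  (running Σ = (0.061990, 0.081922))
  m=-3: (-0.353067, -0.051631) × (-0.095217, -0.099954) = (0.028457, 0.040207)  (running Σ = (0.090447, 0.122129))
  m=-2: (0.047933, -0.067084) × (-0.266162, 0.147980) = (-0.002831, 0.024948)  (running Σ = (0.087617, 0.147077))
  m=-1: (-0.180391, -0.350600) × (-0.026362, -0.101668) = (-0.030889, 0.027583)  (running Σ = (0.056727, 0.174660))
  m=0: (-0.038628, -0.000000) × (-0.303754, 0.000000) = (0.011733, 0.000000)  (running Σ = (0.068461, 0.174660))
  m=1: (0.180391, -0.350600) × (0.026362, -0.101668) = (-0.030889, -0.027583)  (running Σ = (0.037572, 0.147077))
  m=2: (0.047933, 0.067084) × (-0.266162, -0.147980) = (-0.002831, -0.024948)  (running Σ = (0.034741, 0.122129))
  m=3: (0.353067, -0.051631) × (0.095217, -0.099954) = (0.028457, -0.040207)  (running Σ = (0.063198, 0.081922))
  m=4: (-0.147171, 0.429679) × (-0.160272, -0.257951) = (0.134424, -0.030903)  (running Σ = (0.197622, 0.051020))
  m=5: (-0.202891, -0.211084) × (0.210543, -0.065646) = (-0.056574, -0.031123)  (running Σ = (0.141048, 0.019896))
  m=6: (0.112297, -0.033562) × (-0.013816, -0.284461) = (-0.011098, -0.031480)  (running Σ = (0.129950, -0.011584))
  m=7: (-0.005071, 0.027131) × (0.444240, 0.092451) = (-0.004761, 0.011584)  (running Σ = (0.125188, 0.000000))
Total Σ_m = (0.125188, 0.000000). Multiply by 0.837758: (0.104878, 0.000000). P_7(cos γ) = 0.104878

0.104878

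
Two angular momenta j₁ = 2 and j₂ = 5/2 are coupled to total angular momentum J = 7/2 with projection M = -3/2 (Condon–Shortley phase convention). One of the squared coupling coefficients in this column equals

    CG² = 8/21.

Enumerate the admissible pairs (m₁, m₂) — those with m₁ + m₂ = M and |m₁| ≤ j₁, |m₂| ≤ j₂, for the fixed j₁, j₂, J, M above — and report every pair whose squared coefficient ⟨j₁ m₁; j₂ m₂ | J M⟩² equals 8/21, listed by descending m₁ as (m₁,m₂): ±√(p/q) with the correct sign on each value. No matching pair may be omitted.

Admissible pairs with m₁+m₂ = M = -3/2: (-2,1/2), (-1,-1/2), (0,-3/2), (1,-5/2)
  (m₁,m₂)=(1,-5/2): CG² = 5/21, CG = +√(5/21)
  (m₁,m₂)=(0,-3/2): CG² = 2/7, CG = +√(2/7)
  (m₁,m₂)=(-1,-1/2): CG² = 2/21, CG = −√(2/21)
  (m₁,m₂)=(-2,1/2): CG² = 8/21, CG = −√(8/21)   ← matches the target
Pairs with CG² = 8/21: (-2,1/2): −√(8/21)

(-2,1/2): −√(8/21)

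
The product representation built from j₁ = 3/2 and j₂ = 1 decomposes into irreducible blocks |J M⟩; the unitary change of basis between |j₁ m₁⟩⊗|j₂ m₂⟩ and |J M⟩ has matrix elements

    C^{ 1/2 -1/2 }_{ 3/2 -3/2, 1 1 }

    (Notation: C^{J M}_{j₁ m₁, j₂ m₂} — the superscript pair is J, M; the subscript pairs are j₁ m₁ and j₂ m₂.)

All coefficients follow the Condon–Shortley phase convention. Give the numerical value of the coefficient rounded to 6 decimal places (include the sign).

+0.707107

j₁+j₂−J=2  J+j₁−j₂=1  J−j₁+j₂=0  j₁+j₂+J+1=4
(j₁±m₁, j₂±m₂, J±M) = (0,3,2,0,0,1)
P² = 2
sum k=2..2:
  [2] +1/2 = 1/2
S = 1/2
C² = P²·S² = 1/2 ; C = +0.707107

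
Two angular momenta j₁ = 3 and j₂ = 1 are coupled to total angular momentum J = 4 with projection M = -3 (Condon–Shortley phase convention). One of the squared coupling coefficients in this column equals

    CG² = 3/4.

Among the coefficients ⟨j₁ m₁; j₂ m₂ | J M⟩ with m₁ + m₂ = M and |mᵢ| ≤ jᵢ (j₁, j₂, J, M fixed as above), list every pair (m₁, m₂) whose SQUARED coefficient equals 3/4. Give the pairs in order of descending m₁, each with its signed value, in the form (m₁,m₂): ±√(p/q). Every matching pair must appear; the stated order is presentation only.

(-2,-1): +√(3/4)

Admissible pairs with m₁+m₂ = M = -3: (-3,0), (-2,-1)
  (m₁,m₂)=(-2,-1): CG² = 3/4, CG = +√(3/4)   ← matches the target
  (m₁,m₂)=(-3,0): CG² = 1/4, CG = +√(1/4)
Pairs with CG² = 3/4: (-2,-1): +√(3/4)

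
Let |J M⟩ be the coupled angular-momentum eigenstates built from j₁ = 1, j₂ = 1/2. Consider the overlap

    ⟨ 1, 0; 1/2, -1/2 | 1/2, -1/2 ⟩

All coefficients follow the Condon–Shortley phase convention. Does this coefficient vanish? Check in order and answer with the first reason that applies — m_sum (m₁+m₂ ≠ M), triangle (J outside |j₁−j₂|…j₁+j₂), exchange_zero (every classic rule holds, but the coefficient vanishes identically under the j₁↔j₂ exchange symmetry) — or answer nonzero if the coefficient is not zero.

nonzero

m-sum: m₁+m₂ = 0+(-1/2) = -1/2, M = -1/2  ✓
triangle: |j₁−j₂| = 1/2 ≤ J = 1/2 ≤ j₁+j₂ = 3/2  ✓
exchange: j₁≠j₂ or m₁≠m₂ — the exchange symmetry imposes no constraint here
value check: CG = +√(1/3) = +0.577350 ≠ 0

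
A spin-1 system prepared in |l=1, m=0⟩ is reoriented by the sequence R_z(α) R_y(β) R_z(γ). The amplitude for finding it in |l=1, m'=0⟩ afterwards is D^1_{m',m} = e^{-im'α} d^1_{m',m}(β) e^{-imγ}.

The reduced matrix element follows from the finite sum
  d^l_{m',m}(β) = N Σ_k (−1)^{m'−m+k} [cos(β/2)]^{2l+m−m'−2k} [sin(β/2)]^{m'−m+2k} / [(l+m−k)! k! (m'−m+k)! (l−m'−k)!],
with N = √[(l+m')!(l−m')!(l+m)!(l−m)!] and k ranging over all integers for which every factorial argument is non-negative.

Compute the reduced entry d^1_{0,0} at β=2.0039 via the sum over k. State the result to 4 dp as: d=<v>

d^1_{0,0}(β=2.0039) via the finite sum:
Half-angle: c=0.538660, s=0.842523. N=√(1·1·1·1)=1.000000
Admissible k: 0..1 (factorial args all ≥0)
  k=0: (−1)^0·1.0000/(1)·0.5387^2·0.8425^0 = +0.290155
  k=1: (−1)^1·1.0000/(1)·0.5387^0·0.8425^2 = -0.709845
d^1_{0,0}(2.0039) = +0.290155 -0.709845 = -0.419690

d=-0.4197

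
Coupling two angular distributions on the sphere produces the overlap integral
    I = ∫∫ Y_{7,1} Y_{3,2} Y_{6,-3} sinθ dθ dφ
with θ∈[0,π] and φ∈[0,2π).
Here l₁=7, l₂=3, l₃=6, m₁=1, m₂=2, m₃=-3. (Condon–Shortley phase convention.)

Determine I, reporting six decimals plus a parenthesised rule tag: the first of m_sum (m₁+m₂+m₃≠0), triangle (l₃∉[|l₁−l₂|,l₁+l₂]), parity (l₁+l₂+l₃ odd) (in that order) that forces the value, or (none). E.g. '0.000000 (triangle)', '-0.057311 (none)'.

Rules hold: Σm=0, L=16 even, 4≤6≤10.
N = 15·7·13 = 1365
Δ = 4!·10!·2!/17! = 1/2042040
Racah Σ t=1..3: t=1:−1/207360 t=2:+1/57600 t=3:−1/207360 = 1/129600
⇒ 3j(7 3 6; 0 0 0)² = 168/12155, sgn +1
Racah Σ t=3..4: t=3:−1/362880 t=4:+1/1935360 = -13/5806080
⇒ 3j(7 3 6; 1 2 -3)² = 195/10472, sgn +1
4πI² = N·(3j₀)²·(3jₘ)² = 12285/34969
I = +1·√(0.351311/4π) = 0.16720184
No selection rule forces the value: the integral is nonzero (none).

0.167202 (none)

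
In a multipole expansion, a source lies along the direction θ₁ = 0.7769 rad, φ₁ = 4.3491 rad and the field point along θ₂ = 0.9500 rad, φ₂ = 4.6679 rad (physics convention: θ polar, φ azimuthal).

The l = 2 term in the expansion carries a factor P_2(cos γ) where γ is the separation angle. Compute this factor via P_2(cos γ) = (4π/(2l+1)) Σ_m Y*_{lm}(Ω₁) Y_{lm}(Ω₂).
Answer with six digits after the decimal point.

Term-by-term m-sum for l=2 (normalisation 4π/5 = 2.513274):
  term(m=-2) = +0.038989-0.028884i   from Y*(Ω₁)=-0.141907+0.126123i, Y(Ω₂)=-0.254565-0.022711i
  term(m=-1) = +0.134061-0.044248i   from Y*(Ω₁)=-0.137243-0.361011i, Y(Ω₂)=-0.016257+0.365170i
  term(m=+0) = +0.000788+0.000000i   from Y*(Ω₁)=+0.165736-0.000000i, Y(Ω₂)=+0.004752+0.000000i
  term(m=+1) = +0.134061+0.044248i   from Y*(Ω₁)=+0.137243-0.361011i, Y(Ω₂)=+0.016257+0.365170i
  term(m=+2) = +0.038989+0.028884i   from Y*(Ω₁)=-0.141907-0.126123i, Y(Ω₂)=-0.254565+0.022711i
Total Σ_m = +0.346888+0.000000i. Multiply by 2.513274: +0.871826+0.000000i. P_2(cos γ) = 0.871826

0.871826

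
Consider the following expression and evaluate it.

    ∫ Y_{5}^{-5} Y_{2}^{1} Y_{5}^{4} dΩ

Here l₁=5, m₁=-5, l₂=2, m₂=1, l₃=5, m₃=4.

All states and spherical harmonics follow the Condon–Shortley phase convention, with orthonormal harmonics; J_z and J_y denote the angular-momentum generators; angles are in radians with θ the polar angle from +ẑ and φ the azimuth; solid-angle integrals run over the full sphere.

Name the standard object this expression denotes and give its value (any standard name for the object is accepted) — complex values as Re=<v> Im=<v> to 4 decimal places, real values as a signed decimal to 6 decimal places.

Gaunt coefficient, -0.187924

This is a Gaunt coefficient — the integral of a triple product of spherical harmonics over the sphere.
Checks pass: Σm=0; 12 even; l₃=5∈[3,7].
(2·5+1)(2·2+1)(2·5+1) = 605
Δ: 2! 8! 2! / 13! → 1/38610
sum: t=0:+1/2880 t=1:−1/576 t=2:+1/2880 = -1/960
3j²(5 2 5; 0 0 0) = Δ·Π!·Σ² = 10/429  (sign +1)
sum: t=2:+1/80640 = 1/80640
3j²(5 2 5; -5 1 4) = Δ·Π!·Σ² = 9/286  (sign -1)
combine: 4πI² = 605·10/429·9/286 = 75/169
take √, sign -1: I = -0.18792404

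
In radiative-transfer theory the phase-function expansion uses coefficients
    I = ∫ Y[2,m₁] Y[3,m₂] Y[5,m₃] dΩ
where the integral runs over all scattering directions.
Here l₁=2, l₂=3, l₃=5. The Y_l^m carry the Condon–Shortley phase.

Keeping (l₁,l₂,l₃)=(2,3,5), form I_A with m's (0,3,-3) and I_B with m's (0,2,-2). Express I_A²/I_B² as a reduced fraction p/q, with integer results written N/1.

4/9

l's match ⇒ only the (l;m) 3-j factors differ between A and B.
A: triangle coeff Δ(2,3,5) = 1/2310; Σ_t [0,0]: t=0:+1/2880 = 1/2880; (3j)²=2/165 [(2 3 5; 0 3 -3)], sign=+1
B: triangle coeff Δ(2,3,5) = 1/2310; Σ_t [0,0]: t=0:+1/480 = 1/480; (3j)²=3/110 [(2 3 5; 0 2 -2)], sign=-1
I_A²/I_B² = (2/165)/(3/110) = 4/9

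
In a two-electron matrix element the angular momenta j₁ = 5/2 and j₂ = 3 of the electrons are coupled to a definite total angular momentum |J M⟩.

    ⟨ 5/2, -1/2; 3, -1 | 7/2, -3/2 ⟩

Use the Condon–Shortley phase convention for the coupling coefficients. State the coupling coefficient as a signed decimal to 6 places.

-0.487950  (= −√(5/21))

triangle: 2!*3!*4!/10! = 288/3628800
(j±m)!: 2!*3!*2!*4!*2!*5! = 138240
prefactor² = (2J+1)*Δ*N² = 3072/35
  k=0: +1/(0!*2!*3!*2!*0!*2!) = 1/48
  k=1: −1/(1!*1!*2!*1!*1!*3!) = -1/12
  k=2: +1/(2!*0!*1!*0!*2!*4!) = 1/96
Σ = -5/96  ⇒  CG² = 3072/35*(-5/96)² = 5/21
CG = −√(5/21) = -0.487950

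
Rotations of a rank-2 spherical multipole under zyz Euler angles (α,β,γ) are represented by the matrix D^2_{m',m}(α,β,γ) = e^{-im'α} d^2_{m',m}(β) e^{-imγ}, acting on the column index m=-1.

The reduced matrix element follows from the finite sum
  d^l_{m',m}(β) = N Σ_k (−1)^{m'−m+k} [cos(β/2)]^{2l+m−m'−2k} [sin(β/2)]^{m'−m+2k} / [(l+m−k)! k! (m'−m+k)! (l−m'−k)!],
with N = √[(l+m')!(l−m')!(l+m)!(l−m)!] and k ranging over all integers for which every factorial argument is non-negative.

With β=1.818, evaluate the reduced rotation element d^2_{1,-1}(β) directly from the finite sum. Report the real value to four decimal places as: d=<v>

d^2_{1,-1}(β=1.8180) via the finite sum:
Half-angle: c=0.614535, s=0.788890. N=√(6·1·1·6)=6.000000
Admissible k: 0..1 (factorial args all ≥0)
  k=0: (−1)^2·6.0000/(2)·0.6145^2·0.7889^2 = +0.705094
  k=1: (−1)^3·6.0000/(6)·0.6145^0·0.7889^4 = -0.387316
d^2_{1,-1}(1.8180) = +0.705094 -0.387316 = +0.317778

d=0.3178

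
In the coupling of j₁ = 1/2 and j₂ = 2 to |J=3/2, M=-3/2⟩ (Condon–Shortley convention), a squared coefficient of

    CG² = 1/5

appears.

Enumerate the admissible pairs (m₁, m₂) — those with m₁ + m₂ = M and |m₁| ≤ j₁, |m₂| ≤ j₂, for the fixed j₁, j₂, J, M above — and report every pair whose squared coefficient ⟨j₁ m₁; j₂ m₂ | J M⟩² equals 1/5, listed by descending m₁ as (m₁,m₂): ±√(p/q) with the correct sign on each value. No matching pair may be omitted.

Admissible pairs with m₁+m₂ = M = -3/2: (-1/2,-1), (1/2,-2)
  (m₁,m₂)=(1/2,-2): CG² = 4/5, CG = +√(4/5)
  (m₁,m₂)=(-1/2,-1): CG² = 1/5, CG = −√(1/5)   ← matches the target
Pairs with CG² = 1/5: (-1/2,-1): −√(1/5)

(-1/2,-1): −√(1/5)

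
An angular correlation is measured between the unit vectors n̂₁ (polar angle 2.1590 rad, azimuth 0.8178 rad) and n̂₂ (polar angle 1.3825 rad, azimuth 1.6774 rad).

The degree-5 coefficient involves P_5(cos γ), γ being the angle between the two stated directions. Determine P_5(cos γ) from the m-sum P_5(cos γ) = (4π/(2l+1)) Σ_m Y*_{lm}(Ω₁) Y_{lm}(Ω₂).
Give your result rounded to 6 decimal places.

Addition theorem: P_5(cos γ) = (4π/11) Σ_m Y*_{lm}(Ω₁) Y_{lm}(Ω₂), m = −5…5:
  term(m=-5) = -0.03162 + 0.07188j   from Y*(Ω₁)=-0.10798 - 0.15018j, Y(Ω₂)=-0.21572 - 0.36565j
  term(m=-4) = 0.09544 - 0.02919j   from Y*(Ω₁)=0.38685 + 0.05042j, Y(Ω₂)=0.23291 - 0.10581j
  term(m=-3) = 0.06698 + 0.04226j   from Y*(Ω₁)=-0.27247 + 0.22405j, Y(Ω₂)=-0.07058 - 0.21313j
  term(m=-2) = 0.00201 + 0.01347j   from Y*(Ω₁)=-0.00322 + 0.04960j, Y(Ω₂)=0.26774 - 0.05797j
  term(m=-1) = -0.03865 + 0.04486j   from Y*(Ω₁)=-0.24047 - 0.25658j, Y(Ω₂)=-0.01792 - 0.16744j
  term(m=+0) = 0.01040 + 0.00000j   from Y*(Ω₁)=0.03762 + 0.00000j, Y(Ω₂)=0.27637 + 0.00000j
  term(m=+1) = -0.03865 - 0.04486j   from Y*(Ω₁)=0.24047 - 0.25658j, Y(Ω₂)=0.01792 - 0.16744j
  term(m=+2) = 0.00201 - 0.01347j   from Y*(Ω₁)=-0.00322 - 0.04960j, Y(Ω₂)=0.26774 + 0.05797j
  term(m=+3) = 0.06698 - 0.04226j   from Y*(Ω₁)=0.27247 + 0.22405j, Y(Ω₂)=0.07058 - 0.21313j
  term(m=+4) = 0.09544 + 0.02919j   from Y*(Ω₁)=0.38685 - 0.05042j, Y(Ω₂)=0.23291 + 0.10581j
  term(m=+5) = -0.03162 - 0.07188j   from Y*(Ω₁)=0.10798 - 0.15018j, Y(Ω₂)=0.21572 - 0.36565j
Accumulated sum 0.19872 - 0.00000j; after 4π/(2l+1) scaling, 0.22702 - 0.00000j ⇒ P_5 = 0.227020

0.227020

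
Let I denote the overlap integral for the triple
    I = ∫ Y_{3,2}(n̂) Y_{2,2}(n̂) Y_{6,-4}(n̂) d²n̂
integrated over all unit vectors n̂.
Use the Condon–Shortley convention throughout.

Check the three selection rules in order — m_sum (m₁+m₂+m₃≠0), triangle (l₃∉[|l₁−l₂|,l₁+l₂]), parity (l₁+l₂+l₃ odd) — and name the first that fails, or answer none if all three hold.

triangle

Σmᵢ = 0  ✓
l₃∈[|l₁−l₂|,l₁+l₂]=[1,5] required, l₃=6 fails  ✗
Σlᵢ = 11 ⇒ odd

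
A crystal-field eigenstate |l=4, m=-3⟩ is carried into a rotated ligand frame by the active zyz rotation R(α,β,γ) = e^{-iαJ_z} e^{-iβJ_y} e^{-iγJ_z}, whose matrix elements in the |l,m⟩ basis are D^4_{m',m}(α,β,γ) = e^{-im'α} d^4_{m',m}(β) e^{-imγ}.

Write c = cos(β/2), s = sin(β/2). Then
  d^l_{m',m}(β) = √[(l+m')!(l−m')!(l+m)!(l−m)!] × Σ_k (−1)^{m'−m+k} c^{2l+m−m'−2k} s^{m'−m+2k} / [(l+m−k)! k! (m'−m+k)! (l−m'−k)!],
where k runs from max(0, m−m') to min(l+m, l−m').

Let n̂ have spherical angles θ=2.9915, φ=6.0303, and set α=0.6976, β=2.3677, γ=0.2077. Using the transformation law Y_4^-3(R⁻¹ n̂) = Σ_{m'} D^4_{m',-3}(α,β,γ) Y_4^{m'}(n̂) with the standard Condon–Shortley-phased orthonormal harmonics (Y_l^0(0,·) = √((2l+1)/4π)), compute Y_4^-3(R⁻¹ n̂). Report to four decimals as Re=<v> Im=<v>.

Re=0.0924 Im=0.2351

Need the full column D^4_{m',-3} for m'=−4..4 at α=0.6976, β=2.3677, γ=0.2077.
cos(β/2)=0.377362, sin(β/2)=0.926066
d^4_{-4,-3}: single k=1 term ⇒ +0.002854;  D = -0.002749-0.000767i
d^4_{-3,-3}: k∈[0..1] ⇒ +0.000411 -0.017335 = -0.016924;  D = +0.015414-0.006989i
d^4_{-2,-3}: k∈[0..1] ⇒ -0.003776 +0.068219 = +0.064443;  D = -0.027885+0.058097i
d^4_{-1,-3}: k∈[0..1] ⇒ +0.019656 -0.197297 = -0.177640;  D = -0.043966-0.172114i
d^4_{0,-3}: k∈[0..1] ⇒ -0.071909 +0.433060 = +0.361152;  D = +0.293282+0.210752i
d^4_{1,-3}: k∈[0..1] ⇒ +0.197297 -0.712916 = -0.515619;  D = -0.514188+0.038378i
d^4_{2,-3}: k∈[0..1] ⇒ -0.410837 +0.824736 = +0.413899;  D = +0.296537-0.288753i
d^4_{3,-3}: k∈[0..1] ⇒ +0.628732 -0.540922 = +0.087811;  D = +0.008862-0.087362i
d^4_{4,-3}: single k=0 term ⇒ -0.623442;  D = +0.350221+0.515777i
Y_4^{m'}(θ=2.9915,φ=6.0303) and Σ D·Y over m':
  (-0.0027-0.0008i)·(+0.0001+0.0002i)  (+0.0154-0.0070i)·(-0.0030-0.0028i)  (-0.0279+0.0581i)·(+0.0382+0.0212i)  (-0.0440-0.1721i)·(-0.2603-0.0673i)  (+0.2933+0.2108i)·(+0.7535+0.0000i)  (-0.5142+0.0384i)·(+0.2603-0.0673i)  (+0.2965-0.2888i)·(+0.0382-0.0212i)  (+0.0089-0.0874i)·(+0.0030-0.0028i)  (+0.3502+0.5158i)·(+0.0001-0.0002i)
Y_4^-3(R⁻¹ n̂) = +0.092385+0.235132i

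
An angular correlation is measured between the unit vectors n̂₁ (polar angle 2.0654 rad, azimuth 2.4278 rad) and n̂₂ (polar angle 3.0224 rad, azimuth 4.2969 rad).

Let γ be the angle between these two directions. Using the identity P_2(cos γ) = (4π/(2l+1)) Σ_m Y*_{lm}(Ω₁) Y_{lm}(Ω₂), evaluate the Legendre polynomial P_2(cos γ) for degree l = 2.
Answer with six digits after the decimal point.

Expand P_2 via completeness: Σ_{m} conj(Y_{2,m}) at Ω₁ times Y_{2,m} at Ω₂ —
  m=-2: (+0.042708-0.296174i) × (-0.003682-0.004034i) = -0.001352+0.000918i  (running Σ = -0.001352+0.000918i)
  m=-1: (+0.243975-0.211317i) × (+0.036817-0.083452i) = -0.008653-0.028140i  (running Σ = -0.010005-0.027222i)
  m=0: (-0.102196-0.000000i) × (+0.617404+0.000000i) = -0.063096-0.000000i  (running Σ = -0.073101-0.027222i)
  m=1: (-0.243975-0.211317i) × (-0.036817-0.083452i) = -0.008653+0.028140i  (running Σ = -0.081753+0.000918i)
  m=2: (+0.042708+0.296174i) × (-0.003682+0.004034i) = -0.001352-0.000918i  (running Σ = -0.083105-0.000000i)
Accumulated sum -0.083105-0.000000i; after 4π/(2l+1) scaling, -0.208866-0.000000i ⇒ P_2 = -0.208866

-0.208866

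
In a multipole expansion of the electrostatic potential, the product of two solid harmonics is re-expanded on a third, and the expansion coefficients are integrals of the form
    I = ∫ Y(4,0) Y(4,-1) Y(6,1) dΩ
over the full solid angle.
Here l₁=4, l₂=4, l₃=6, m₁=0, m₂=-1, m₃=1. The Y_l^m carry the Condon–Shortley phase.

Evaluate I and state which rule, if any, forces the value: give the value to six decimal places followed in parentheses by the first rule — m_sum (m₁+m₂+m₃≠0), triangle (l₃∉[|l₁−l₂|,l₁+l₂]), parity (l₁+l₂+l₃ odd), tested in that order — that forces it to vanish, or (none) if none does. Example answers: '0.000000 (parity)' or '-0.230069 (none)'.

-0.103072 (none)

m-sum 0 ✓  L=14 even ✓  0≤6≤8 ✓
Π(2lᵢ+1) = 9×9×13 = 1053
triangle coeff Δ(4,4,6) = 1/1261260
Σ_t [0,2]: t=0:+1/4608 t=1:−1/1296 t=2:+1/4608 = -7/20736
(3j)²=20/1287 [(4 4 6; 0 0 0)], sign=-1
Σ_t [0,2]: t=0:+1/3456 t=1:−1/1728 t=2:+1/11520 = -7/34560
(3j)²=7/858 [(4 4 6; 0 -1 1)], sign=+1
⇒ 4πI² = 210/1573
I = (-1)√(210/1573/(4π)) = -0.10307192
No selection rule forces the value: the integral is nonzero (none).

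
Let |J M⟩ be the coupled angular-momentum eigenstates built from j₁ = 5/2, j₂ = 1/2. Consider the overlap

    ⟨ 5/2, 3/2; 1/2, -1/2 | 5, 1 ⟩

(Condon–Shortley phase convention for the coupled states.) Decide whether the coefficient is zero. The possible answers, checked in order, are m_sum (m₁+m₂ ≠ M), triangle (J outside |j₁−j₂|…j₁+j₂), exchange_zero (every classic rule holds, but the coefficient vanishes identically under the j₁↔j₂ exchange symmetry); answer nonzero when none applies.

m-sum: m₁+m₂ = 3/2+(-1/2) = 1, M = 1  ✓
triangle: need |j₁−j₂| ≤ J ≤ j₁+j₂, i.e. J ∈ [2, 3]; J = 5 is outside ✗ ⇒ coefficient is 0

triangle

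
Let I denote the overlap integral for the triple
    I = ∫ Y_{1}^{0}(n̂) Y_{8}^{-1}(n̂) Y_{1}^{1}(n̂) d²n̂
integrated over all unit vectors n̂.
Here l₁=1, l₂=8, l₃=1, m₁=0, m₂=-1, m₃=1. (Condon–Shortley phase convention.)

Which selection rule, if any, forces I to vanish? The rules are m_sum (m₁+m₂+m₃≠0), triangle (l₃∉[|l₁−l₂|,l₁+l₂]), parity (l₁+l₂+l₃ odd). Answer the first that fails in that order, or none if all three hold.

Σmᵢ = 0  ✓
l₃∈[|l₁−l₂|,l₁+l₂]=[7,9] required, l₃=1 fails  ✗
Σlᵢ = 10 ⇒ even

triangle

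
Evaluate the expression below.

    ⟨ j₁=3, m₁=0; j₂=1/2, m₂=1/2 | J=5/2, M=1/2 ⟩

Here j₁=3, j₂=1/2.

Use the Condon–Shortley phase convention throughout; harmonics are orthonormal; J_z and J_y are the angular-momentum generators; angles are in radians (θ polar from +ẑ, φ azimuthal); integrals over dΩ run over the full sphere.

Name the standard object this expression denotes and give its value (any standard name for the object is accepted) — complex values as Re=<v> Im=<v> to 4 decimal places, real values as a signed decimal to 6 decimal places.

This is a Clebsch–Gordan (vector-coupling) coefficient.
√[6·1!5!0!/7! · 3!3!1!0!3!2!] = √(432/7)
  +(−1)^1/∏(1,0,2,0,3,0)! = -1/12  (running -1/12)
⟨..|..⟩ = √(432/7)·(-1/12) = -0.654654

Clebsch–Gordan coefficient, −√(3/7) ≈ -0.654654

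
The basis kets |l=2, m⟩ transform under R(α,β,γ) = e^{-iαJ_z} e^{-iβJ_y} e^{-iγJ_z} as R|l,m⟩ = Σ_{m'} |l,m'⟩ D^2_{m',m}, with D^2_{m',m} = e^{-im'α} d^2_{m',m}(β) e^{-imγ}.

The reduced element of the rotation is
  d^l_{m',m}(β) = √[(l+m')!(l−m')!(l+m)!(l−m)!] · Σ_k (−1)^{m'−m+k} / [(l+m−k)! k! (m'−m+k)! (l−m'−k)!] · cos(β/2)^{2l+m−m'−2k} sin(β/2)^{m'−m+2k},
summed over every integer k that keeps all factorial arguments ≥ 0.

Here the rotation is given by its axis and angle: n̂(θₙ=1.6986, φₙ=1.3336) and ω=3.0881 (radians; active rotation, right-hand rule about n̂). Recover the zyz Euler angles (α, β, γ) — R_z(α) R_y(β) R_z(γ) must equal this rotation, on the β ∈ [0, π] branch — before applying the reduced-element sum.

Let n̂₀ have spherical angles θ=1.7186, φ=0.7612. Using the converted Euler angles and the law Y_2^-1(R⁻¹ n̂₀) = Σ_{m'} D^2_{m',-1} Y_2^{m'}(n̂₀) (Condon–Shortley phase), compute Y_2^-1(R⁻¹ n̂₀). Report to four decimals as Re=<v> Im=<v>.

Re=0.0097 Im=0.0288

Axis–angle → zyz. n̂ = (sinθₙcosφₙ, sinθₙsinφₙ, cosθₙ) = (+0.233062, +0.964073, -0.127456), ω = 3.0881.
R = I cosω + sinω [n̂]ₓ + (1−cosω) n̂n̂ᵀ gives
  R = [-0.890012, +0.455871, -0.007822; +0.442241, +0.858975, -0.258039; -0.110914, -0.233117, -0.966103]
β = atan2(√(R₁₃²+R₂₃²), R₃₃) = 2.880478; α = atan2(R₂₃, R₁₃) mod 2π = 4.682087; γ = atan2(R₃₂, −R₃₁) mod 2π = 5.156479
Need the full column D^2_{m',-1} for m'=−2..2 at α=4.6821, β=2.8805, γ=5.1565.
cos(β/2)=0.130187, sin(β/2)=0.991489
d^2_{-2,-1}: single k=1 term ⇒ +0.004375;  D = -0.001637+0.004058i
d^2_{-1,-1}: k∈[0..1] ⇒ +0.000287 -0.049984 = -0.049697;  D = +0.045503+0.019982i
d^2_{0,-1}: k∈[0..1] ⇒ -0.005359 +0.310819 = +0.305460;  D = +0.131237-0.275831i
d^2_{1,-1}: k∈[0..1] ⇒ +0.049984 -0.966390 = -0.916406;  D = -0.815208-0.418613i
d^2_{2,-1}: single k=0 term ⇒ -0.253782;  D = +0.122714-0.222141i
Y_2^{m'}(θ=1.7186,φ=0.7612) and Σ D·Y over m':
  (-0.0016+0.0041i)·(+0.0183-0.3775i)  (+0.0455+0.0200i)·(-0.0815+0.0776i)  (+0.1312-0.2758i)·(-0.2949+0.0000i)  (-0.8152-0.4186i)·(+0.0815+0.0776i)  (+0.1227-0.2221i)·(+0.0183+0.3775i)
Y_2^-1(R⁻¹ n̂) = +0.009714+0.028805i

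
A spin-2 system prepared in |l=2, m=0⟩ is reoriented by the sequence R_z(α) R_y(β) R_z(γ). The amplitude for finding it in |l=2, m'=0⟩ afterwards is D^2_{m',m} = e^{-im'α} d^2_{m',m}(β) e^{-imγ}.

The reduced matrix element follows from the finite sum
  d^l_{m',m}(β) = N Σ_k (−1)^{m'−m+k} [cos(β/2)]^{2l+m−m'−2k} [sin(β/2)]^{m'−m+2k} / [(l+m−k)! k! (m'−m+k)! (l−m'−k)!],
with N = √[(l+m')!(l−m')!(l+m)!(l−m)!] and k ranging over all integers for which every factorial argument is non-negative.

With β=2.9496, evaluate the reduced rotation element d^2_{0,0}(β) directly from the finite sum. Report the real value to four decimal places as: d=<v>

d=0.9454

d^2_{0,0}(β=2.9496) via the finite sum:
Half-angle: c=0.095849, s=0.995396. N=√(2·2·2·2)=4.000000
k: max(0,(0)−(0))=0 … min(2+(0),2−(0))=2
  k=0: (−1)^0·4.0000/(4)·0.0958^4·0.9954^0 = +0.000084
  k=1: (−1)^1·4.0000/(1)·0.0958^2·0.9954^2 = -0.036410
  k=2: (−1)^2·4.0000/(4)·0.0958^0·0.9954^4 = +0.981710
d^2_{0,0}(2.9496) = +0.000084 -0.036410 +0.981710 = +0.945384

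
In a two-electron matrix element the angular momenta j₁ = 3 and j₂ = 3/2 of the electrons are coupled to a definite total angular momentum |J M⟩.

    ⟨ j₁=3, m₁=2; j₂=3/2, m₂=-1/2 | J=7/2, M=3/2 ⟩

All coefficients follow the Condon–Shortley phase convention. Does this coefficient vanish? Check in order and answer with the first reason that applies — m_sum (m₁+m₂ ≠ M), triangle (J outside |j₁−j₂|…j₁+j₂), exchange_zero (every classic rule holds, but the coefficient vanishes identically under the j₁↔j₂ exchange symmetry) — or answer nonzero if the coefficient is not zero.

m-sum: m₁+m₂ = 2+(-1/2) = 3/2, M = 3/2  ✓
triangle: |j₁−j₂| = 3/2 ≤ J = 7/2 ≤ j₁+j₂ = 9/2  ✓
exchange: j₁≠j₂ or m₁≠m₂ — the exchange symmetry imposes no constraint here
value check: CG = +√(3/7) = +0.654654 ≠ 0

nonzero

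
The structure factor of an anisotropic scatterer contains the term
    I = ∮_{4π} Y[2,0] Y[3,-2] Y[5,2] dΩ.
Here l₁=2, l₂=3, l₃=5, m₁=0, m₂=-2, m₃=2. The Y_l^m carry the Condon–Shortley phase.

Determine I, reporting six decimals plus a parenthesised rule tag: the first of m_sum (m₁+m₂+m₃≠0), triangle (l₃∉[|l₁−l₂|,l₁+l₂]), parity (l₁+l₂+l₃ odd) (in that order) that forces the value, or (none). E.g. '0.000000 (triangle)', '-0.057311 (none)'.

0.190188 (none)

Rules hold: Σm=0, L=10 even, 1≤5≤5.
N = 5·7·11 = 385
Δ = 0!·4!·6!/11! = 1/2310
Racah Σ t=0..0: t=0:+1/144 = 1/144
⇒ 3j(2 3 5; 0 0 0)² = 10/231, sgn -1
Racah Σ t=0..0: t=0:+1/480 = 1/480
⇒ 3j(2 3 5; 0 -2 2)² = 3/110, sgn -1
4πI² = N·(3j₀)²·(3jₘ)² = 5/11
I = +1·√(0.454545/4π) = 0.19018827
No selection rule forces the value: the integral is nonzero (none).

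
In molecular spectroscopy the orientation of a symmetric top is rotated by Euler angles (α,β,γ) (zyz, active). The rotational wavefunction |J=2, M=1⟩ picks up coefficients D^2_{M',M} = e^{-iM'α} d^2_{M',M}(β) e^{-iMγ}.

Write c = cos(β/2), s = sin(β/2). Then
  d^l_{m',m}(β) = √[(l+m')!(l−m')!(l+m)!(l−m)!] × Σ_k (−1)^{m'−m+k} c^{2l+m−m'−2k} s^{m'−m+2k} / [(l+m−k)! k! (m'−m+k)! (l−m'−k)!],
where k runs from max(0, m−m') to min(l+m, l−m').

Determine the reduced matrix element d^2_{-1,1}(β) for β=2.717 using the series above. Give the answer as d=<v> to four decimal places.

d=-0.7859

d^2_{-1,1}(β=2.7170) via the finite sum:
c=cos(2.717000/2)=0.210705, s=sin(2.717000/2)=0.977550; N=√[1·6·6·1]=6.000000
Admissible k: 2..3 (factorial args all ≥0)
  k=2: (−1)^0·6.0000/(2)·0.2107^2·0.9775^2 = +0.127277
  k=3: (−1)^1·6.0000/(6)·0.2107^0·0.9775^4 = -0.913178
d^2_{-1,1}(2.7170) = +0.127277 -0.913178 = -0.785901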